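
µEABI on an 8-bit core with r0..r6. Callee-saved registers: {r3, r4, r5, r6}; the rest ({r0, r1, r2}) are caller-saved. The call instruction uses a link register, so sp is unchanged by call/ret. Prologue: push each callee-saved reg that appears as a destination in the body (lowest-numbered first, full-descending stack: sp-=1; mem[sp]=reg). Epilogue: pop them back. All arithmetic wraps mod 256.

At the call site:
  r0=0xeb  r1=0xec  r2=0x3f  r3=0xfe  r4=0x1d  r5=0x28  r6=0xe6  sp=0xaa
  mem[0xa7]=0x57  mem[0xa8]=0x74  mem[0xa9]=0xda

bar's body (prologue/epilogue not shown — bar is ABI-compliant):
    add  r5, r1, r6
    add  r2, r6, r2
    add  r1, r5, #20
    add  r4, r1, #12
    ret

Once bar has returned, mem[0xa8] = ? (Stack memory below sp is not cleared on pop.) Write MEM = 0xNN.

prologue: push r4 → mem[0xa9]=0x1d, sp=0xa9
prologue: push r5 → mem[0xa8]=0x28, sp=0xa8
body[0] add  r5, r1, r6 → r5=0xd2
body[1] add  r2, r6, r2 → r2=0x25
body[2] add  r1, r5, #20 → r1=0xe6
body[3] add  r4, r1, #12 → r4=0xf2
epilogue: pop r5=0x28, sp=0xa9
epilogue: pop r4=0x1d, sp=0xaa
prologue pushed ['r4', 'r5'] at ['0xa9', '0xa8']

MEM = 0x28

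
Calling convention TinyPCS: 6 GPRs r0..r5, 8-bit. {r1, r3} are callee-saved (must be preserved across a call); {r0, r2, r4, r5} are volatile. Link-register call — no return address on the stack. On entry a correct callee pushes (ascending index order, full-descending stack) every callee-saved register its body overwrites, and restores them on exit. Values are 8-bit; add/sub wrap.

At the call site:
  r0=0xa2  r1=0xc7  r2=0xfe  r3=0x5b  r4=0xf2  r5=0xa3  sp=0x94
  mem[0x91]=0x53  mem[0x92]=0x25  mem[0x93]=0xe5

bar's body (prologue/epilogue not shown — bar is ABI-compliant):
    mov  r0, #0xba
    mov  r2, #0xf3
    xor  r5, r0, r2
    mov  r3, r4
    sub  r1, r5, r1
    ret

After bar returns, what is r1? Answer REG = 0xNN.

REG = 0xc7

prologue: push r1 → mem[0x93]=0xc7, sp=0x93
prologue: push r3 → mem[0x92]=0x5b, sp=0x92
body[0] mov  r0, #0xba → r0=0xba
body[1] mov  r2, #0xf3 → r2=0xf3
body[2] xor  r5, r0, r2 → r5=0x49
body[3] mov  r3, r4 → r3=0xf2
body[4] sub  r1, r5, r1 → r1=0x82
epilogue: pop r3=0x5b, sp=0x93
epilogue: pop r1=0xc7, sp=0x94
r1 is callee-saved → restored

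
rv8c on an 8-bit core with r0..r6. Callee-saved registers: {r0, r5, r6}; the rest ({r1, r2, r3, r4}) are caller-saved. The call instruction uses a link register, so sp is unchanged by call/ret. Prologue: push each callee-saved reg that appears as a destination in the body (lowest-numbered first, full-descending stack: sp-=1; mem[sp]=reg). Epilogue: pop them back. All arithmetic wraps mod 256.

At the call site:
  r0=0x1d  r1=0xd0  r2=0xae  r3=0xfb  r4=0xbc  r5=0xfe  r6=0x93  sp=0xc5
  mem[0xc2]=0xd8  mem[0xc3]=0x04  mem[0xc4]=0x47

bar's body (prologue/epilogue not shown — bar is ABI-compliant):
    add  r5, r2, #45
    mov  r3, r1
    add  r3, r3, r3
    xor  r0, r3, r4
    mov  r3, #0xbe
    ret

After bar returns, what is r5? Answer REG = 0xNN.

prologue: push r0 → mem[0xc4]=0x1d, sp=0xc4
prologue: push r5 → mem[0xc3]=0xfe, sp=0xc3
body[0] add  r5, r2, #45 → r5=0xdb
body[1] mov  r3, r1 → r3=0xd0
body[2] add  r3, r3, r3 → r3=0xa0
body[3] xor  r0, r3, r4 → r0=0x1c
body[4] mov  r3, #0xbe → r3=0xbe
epilogue: pop r5=0xfe, sp=0xc4
epilogue: pop r0=0x1d, sp=0xc5
r5 is callee-saved → restored

REG = 0xfe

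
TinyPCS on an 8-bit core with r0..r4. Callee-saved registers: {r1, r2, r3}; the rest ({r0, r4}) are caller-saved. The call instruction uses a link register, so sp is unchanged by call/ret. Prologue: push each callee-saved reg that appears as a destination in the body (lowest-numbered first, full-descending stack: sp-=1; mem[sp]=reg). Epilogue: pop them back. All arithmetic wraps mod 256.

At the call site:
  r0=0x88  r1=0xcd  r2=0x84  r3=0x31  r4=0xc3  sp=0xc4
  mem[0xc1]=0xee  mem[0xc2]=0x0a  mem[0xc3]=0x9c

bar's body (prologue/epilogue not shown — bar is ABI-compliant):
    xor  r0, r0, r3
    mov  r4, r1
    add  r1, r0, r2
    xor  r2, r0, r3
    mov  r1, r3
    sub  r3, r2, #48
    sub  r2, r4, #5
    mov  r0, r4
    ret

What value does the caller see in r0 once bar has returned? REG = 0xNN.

prologue: push r1 → mem[0xc3]=0xcd, sp=0xc3
prologue: push r2 → mem[0xc2]=0x84, sp=0xc2
prologue: push r3 → mem[0xc1]=0x31, sp=0xc1
body[0] xor  r0, r0, r3 → r0=0xb9
body[1] mov  r4, r1 → r4=0xcd
body[2] add  r1, r0, r2 → r1=0x3d
body[3] xor  r2, r0, r3 → r2=0x88
body[4] mov  r1, r3 → r1=0x31
body[5] sub  r3, r2, #48 → r3=0x58
body[6] sub  r2, r4, #5 → r2=0xc8
body[7] mov  r0, r4 → r0=0xcd
epilogue: pop r3=0x31, sp=0xc2
epilogue: pop r2=0x84, sp=0xc3
epilogue: pop r1=0xcd, sp=0xc4
r0 is caller-saved → body value

REG = 0xcd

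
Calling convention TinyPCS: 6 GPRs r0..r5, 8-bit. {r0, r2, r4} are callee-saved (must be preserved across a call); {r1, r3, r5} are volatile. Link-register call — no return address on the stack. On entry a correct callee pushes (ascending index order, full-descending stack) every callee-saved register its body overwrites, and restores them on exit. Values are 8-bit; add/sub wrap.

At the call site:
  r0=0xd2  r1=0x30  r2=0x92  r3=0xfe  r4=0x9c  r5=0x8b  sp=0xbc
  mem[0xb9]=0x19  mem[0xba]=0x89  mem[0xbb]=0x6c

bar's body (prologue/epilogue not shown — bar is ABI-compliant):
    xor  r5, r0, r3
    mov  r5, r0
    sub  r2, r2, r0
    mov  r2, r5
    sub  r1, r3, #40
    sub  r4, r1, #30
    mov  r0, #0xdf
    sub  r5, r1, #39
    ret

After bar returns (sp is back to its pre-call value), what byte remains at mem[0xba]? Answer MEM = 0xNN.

MEM = 0x92

prologue: push r0 -> mem[0xbb]=0xd2, sp=0xbb
prologue: push r2 -> mem[0xba]=0x92, sp=0xba
prologue: push r4 -> mem[0xb9]=0x9c, sp=0xb9
body[0] xor  r5, r0, r3 -> r5=0x2c
body[1] mov  r5, r0 -> r5=0xd2
body[2] sub  r2, r2, r0 -> r2=0xc0
body[3] mov  r2, r5 -> r2=0xd2
body[4] sub  r1, r3, #40 -> r1=0xd6
body[5] sub  r4, r1, #30 -> r4=0xb8
body[6] mov  r0, #0xdf -> r0=0xdf
body[7] sub  r5, r1, #39 -> r5=0xaf
epilogue: pop r4=0x9c, sp=0xba
epilogue: pop r2=0x92, sp=0xbb
epilogue: pop r0=0xd2, sp=0xbc
prologue pushed ['r0', 'r2', 'r4'] at ['0xbb', '0xba', '0xb9']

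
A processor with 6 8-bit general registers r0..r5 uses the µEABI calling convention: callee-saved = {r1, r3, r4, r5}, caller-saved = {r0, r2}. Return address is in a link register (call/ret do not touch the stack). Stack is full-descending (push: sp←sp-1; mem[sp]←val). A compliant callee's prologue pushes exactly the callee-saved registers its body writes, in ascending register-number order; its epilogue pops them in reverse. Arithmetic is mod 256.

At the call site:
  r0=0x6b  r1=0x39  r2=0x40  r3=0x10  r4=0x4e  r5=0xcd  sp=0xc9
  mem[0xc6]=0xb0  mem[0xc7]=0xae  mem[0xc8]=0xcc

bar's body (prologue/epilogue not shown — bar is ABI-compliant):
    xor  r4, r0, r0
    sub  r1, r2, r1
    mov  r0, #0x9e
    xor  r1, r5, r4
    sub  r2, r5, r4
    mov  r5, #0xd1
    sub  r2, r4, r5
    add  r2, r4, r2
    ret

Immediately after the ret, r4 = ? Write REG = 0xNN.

prologue: push r1 → mem[0xc8]=0x39, sp=0xc8
prologue: push r4 → mem[0xc7]=0x4e, sp=0xc7
prologue: push r5 → mem[0xc6]=0xcd, sp=0xc6
body[0] xor  r4, r0, r0 → r4=0x00
body[1] sub  r1, r2, r1 → r1=0x07
body[2] mov  r0, #0x9e → r0=0x9e
body[3] xor  r1, r5, r4 → r1=0xcd
body[4] sub  r2, r5, r4 → r2=0xcd
body[5] mov  r5, #0xd1 → r5=0xd1
body[6] sub  r2, r4, r5 → r2=0x2f
body[7] add  r2, r4, r2 → r2=0x2f
epilogue: pop r5=0xcd, sp=0xc7
epilogue: pop r4=0x4e, sp=0xc8
epilogue: pop r1=0x39, sp=0xc9
r4 is callee-saved → restored

REG = 0x4e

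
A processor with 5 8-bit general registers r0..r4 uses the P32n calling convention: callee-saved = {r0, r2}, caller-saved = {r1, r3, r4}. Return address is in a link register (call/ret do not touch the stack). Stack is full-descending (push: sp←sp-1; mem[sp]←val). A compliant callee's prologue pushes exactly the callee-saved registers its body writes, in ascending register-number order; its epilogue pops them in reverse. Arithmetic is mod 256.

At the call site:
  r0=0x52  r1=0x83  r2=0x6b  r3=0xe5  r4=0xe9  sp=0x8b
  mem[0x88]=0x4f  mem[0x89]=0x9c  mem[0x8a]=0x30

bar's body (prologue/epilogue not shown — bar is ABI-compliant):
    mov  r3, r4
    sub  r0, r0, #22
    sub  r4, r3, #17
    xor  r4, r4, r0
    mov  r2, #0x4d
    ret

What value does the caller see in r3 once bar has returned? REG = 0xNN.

prologue: push r0 -> mem[0x8a]=0x52, sp=0x8a
prologue: push r2 -> mem[0x89]=0x6b, sp=0x89
body[0] mov  r3, r4 -> r3=0xe9
body[1] sub  r0, r0, #22 -> r0=0x3c
body[2] sub  r4, r3, #17 -> r4=0xd8
body[3] xor  r4, r4, r0 -> r4=0xe4
body[4] mov  r2, #0x4d -> r2=0x4d
epilogue: pop r2=0x6b, sp=0x8a
epilogue: pop r0=0x52, sp=0x8b
r3 is caller-saved -> body value

REG = 0xe9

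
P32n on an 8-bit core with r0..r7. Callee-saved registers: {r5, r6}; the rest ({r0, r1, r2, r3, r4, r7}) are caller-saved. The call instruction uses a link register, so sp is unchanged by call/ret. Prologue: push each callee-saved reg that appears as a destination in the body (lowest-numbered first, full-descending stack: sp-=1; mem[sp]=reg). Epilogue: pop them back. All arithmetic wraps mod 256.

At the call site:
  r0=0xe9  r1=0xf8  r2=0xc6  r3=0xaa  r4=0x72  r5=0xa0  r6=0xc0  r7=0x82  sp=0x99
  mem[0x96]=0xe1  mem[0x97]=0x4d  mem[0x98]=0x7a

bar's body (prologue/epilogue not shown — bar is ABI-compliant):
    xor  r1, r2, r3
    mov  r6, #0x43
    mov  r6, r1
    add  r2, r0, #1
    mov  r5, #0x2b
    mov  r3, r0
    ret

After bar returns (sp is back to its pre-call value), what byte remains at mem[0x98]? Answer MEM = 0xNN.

MEM = 0xa0

prologue: push r5 -> mem[0x98]=0xa0, sp=0x98
prologue: push r6 -> mem[0x97]=0xc0, sp=0x97
body[0] xor  r1, r2, r3 -> r1=0x6c
body[1] mov  r6, #0x43 -> r6=0x43
body[2] mov  r6, r1 -> r6=0x6c
body[3] add  r2, r0, #1 -> r2=0xea
body[4] mov  r5, #0x2b -> r5=0x2b
body[5] mov  r3, r0 -> r3=0xe9
epilogue: pop r6=0xc0, sp=0x98
epilogue: pop r5=0xa0, sp=0x99
prologue pushed ['r5', 'r6'] at ['0x98', '0x97']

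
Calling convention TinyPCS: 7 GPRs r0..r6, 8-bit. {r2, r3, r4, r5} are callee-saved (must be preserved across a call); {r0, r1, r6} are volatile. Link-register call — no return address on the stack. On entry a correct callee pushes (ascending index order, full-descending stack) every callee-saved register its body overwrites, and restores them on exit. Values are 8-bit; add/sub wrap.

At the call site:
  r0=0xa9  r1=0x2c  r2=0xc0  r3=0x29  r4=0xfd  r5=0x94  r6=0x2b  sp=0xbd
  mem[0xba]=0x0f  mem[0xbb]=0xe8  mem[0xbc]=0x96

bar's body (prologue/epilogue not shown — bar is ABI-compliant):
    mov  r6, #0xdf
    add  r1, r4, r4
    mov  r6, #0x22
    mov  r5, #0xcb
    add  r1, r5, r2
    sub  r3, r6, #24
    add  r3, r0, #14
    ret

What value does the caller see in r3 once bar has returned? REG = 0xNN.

prologue: push r3 → mem[0xbc]=0x29, sp=0xbc
prologue: push r5 → mem[0xbb]=0x94, sp=0xbb
body[0] mov  r6, #0xdf → r6=0xdf
body[1] add  r1, r4, r4 → r1=0xfa
body[2] mov  r6, #0x22 → r6=0x22
body[3] mov  r5, #0xcb → r5=0xcb
body[4] add  r1, r5, r2 → r1=0x8b
body[5] sub  r3, r6, #24 → r3=0x0a
body[6] add  r3, r0, #14 → r3=0xb7
epilogue: pop r5=0x94, sp=0xbc
epilogue: pop r3=0x29, sp=0xbd
r3 is callee-saved → restored

REG = 0x29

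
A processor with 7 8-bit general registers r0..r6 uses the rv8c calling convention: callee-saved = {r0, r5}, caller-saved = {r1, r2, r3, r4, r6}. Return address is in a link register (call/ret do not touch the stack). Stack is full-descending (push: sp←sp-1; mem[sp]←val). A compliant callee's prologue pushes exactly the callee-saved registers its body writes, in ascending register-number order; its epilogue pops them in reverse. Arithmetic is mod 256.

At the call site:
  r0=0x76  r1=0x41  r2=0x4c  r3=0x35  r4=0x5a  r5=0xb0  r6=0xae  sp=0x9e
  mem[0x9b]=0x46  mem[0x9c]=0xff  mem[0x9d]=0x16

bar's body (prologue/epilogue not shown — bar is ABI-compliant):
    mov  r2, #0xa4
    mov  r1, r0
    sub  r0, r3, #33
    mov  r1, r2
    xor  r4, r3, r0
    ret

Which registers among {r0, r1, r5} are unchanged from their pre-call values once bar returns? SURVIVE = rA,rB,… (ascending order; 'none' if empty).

prologue: push r0 → mem[0x9d]=0x76, sp=0x9d
body[0] mov  r2, #0xa4 → r2=0xa4
body[1] mov  r1, r0 → r1=0x76
body[2] sub  r0, r3, #33 → r0=0x14
body[3] mov  r1, r2 → r1=0xa4
body[4] xor  r4, r3, r0 → r4=0x21
epilogue: pop r0=0x76, sp=0x9e
r0: callee-saved, written=True
r1: caller-saved, written=True
r5: callee-saved, written=False

SURVIVE = r0,r5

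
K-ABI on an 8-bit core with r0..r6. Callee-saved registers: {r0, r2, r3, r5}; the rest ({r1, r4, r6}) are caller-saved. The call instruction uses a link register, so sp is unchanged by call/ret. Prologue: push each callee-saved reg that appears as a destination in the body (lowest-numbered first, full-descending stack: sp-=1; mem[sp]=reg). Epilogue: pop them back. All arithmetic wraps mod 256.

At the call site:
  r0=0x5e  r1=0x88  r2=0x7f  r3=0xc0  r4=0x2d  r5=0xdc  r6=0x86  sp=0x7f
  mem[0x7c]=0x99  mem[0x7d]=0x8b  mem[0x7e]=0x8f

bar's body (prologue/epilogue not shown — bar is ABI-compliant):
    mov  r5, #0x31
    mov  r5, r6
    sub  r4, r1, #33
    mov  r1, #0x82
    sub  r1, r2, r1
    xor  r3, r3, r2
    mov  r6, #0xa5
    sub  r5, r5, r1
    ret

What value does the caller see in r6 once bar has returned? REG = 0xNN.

REG = 0xa5

prologue: push r3 -> mem[0x7e]=0xc0, sp=0x7e
prologue: push r5 -> mem[0x7d]=0xdc, sp=0x7d
body[0] mov  r5, #0x31 -> r5=0x31
body[1] mov  r5, r6 -> r5=0x86
body[2] sub  r4, r1, #33 -> r4=0x67
body[3] mov  r1, #0x82 -> r1=0x82
body[4] sub  r1, r2, r1 -> r1=0xfd
body[5] xor  r3, r3, r2 -> r3=0xbf
body[6] mov  r6, #0xa5 -> r6=0xa5
body[7] sub  r5, r5, r1 -> r5=0x89
epilogue: pop r5=0xdc, sp=0x7e
epilogue: pop r3=0xc0, sp=0x7f
r6 is caller-saved -> body value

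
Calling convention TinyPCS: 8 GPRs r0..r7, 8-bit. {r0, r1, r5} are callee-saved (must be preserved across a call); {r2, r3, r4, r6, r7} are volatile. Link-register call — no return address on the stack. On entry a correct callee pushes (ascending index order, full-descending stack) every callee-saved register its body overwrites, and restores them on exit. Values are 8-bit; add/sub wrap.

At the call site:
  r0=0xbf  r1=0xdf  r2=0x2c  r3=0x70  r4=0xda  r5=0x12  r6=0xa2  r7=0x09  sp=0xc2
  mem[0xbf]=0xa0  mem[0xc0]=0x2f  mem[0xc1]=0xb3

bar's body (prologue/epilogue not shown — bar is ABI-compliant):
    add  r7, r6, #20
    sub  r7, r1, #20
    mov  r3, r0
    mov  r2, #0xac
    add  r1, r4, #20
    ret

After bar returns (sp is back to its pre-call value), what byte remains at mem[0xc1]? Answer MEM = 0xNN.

MEM = 0xdf

prologue: push r1 → mem[0xc1]=0xdf, sp=0xc1
body[0] add  r7, r6, #20 → r7=0xb6
body[1] sub  r7, r1, #20 → r7=0xcb
body[2] mov  r3, r0 → r3=0xbf
body[3] mov  r2, #0xac → r2=0xac
body[4] add  r1, r4, #20 → r1=0xee
epilogue: pop r1=0xdf, sp=0xc2
prologue pushed ['r1'] at ['0xc1']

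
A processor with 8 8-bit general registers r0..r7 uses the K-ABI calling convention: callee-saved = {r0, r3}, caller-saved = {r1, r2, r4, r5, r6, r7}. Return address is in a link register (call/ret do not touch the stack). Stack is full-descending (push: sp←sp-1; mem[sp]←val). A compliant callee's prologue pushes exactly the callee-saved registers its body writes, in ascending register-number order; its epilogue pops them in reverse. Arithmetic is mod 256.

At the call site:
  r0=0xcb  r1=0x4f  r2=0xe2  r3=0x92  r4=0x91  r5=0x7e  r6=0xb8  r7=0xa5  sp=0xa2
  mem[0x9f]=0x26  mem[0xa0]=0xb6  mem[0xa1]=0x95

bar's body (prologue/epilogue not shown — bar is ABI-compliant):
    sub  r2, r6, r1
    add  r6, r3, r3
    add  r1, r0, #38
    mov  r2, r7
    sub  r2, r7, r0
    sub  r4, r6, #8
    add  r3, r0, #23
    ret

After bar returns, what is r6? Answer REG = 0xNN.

prologue: push r3 -> mem[0xa1]=0x92, sp=0xa1
body[0] sub  r2, r6, r1 -> r2=0x69
body[1] add  r6, r3, r3 -> r6=0x24
body[2] add  r1, r0, #38 -> r1=0xf1
body[3] mov  r2, r7 -> r2=0xa5
body[4] sub  r2, r7, r0 -> r2=0xda
body[5] sub  r4, r6, #8 -> r4=0x1c
body[6] add  r3, r0, #23 -> r3=0xe2
epilogue: pop r3=0x92, sp=0xa2
r6 is caller-saved -> body value

REG = 0x24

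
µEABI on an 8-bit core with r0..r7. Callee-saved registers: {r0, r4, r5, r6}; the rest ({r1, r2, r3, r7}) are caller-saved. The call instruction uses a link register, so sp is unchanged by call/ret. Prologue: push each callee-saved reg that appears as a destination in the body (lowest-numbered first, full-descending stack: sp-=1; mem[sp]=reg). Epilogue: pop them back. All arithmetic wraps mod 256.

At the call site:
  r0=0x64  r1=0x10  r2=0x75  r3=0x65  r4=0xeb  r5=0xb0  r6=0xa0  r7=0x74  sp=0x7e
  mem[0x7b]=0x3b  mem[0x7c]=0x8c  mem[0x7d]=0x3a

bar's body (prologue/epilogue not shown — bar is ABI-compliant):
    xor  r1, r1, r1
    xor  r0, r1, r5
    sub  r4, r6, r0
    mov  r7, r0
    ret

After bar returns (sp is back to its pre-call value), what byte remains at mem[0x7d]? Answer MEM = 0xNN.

MEM = 0x64

prologue: push r0 → mem[0x7d]=0x64, sp=0x7d
prologue: push r4 → mem[0x7c]=0xeb, sp=0x7c
body[0] xor  r1, r1, r1 → r1=0x00
body[1] xor  r0, r1, r5 → r0=0xb0
body[2] sub  r4, r6, r0 → r4=0xf0
body[3] mov  r7, r0 → r7=0xb0
epilogue: pop r4=0xeb, sp=0x7d
epilogue: pop r0=0x64, sp=0x7e
prologue pushed ['r0', 'r4'] at ['0x7d', '0x7c']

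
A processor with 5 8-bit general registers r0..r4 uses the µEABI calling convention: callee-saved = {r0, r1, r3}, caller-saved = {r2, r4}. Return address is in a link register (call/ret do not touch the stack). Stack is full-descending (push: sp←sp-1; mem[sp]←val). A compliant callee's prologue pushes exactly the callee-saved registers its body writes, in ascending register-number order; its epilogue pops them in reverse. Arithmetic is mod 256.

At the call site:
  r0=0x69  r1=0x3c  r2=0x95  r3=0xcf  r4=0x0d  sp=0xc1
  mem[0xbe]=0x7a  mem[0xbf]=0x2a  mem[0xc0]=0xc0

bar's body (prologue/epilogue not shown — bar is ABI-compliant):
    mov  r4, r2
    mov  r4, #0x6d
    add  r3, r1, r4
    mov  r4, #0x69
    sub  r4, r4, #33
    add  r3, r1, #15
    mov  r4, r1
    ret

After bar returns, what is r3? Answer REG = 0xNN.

REG = 0xcf

prologue: push r3 -> mem[0xc0]=0xcf, sp=0xc0
body[0] mov  r4, r2 -> r4=0x95
body[1] mov  r4, #0x6d -> r4=0x6d
body[2] add  r3, r1, r4 -> r3=0xa9
body[3] mov  r4, #0x69 -> r4=0x69
body[4] sub  r4, r4, #33 -> r4=0x48
body[5] add  r3, r1, #15 -> r3=0x4b
body[6] mov  r4, r1 -> r4=0x3c
epilogue: pop r3=0xcf, sp=0xc1
r3 is callee-saved -> restored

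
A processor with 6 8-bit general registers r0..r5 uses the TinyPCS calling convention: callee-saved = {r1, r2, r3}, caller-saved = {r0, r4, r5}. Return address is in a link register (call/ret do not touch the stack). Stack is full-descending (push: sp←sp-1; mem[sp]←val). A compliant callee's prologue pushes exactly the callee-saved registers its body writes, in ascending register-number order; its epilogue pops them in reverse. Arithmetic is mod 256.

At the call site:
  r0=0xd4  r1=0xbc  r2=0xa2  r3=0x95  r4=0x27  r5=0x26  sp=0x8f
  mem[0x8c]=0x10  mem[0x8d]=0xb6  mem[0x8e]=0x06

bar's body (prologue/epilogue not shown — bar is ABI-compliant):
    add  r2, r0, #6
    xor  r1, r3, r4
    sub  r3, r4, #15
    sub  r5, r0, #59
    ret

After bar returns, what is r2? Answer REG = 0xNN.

prologue: push r1 → mem[0x8e]=0xbc, sp=0x8e
prologue: push r2 → mem[0x8d]=0xa2, sp=0x8d
prologue: push r3 → mem[0x8c]=0x95, sp=0x8c
body[0] add  r2, r0, #6 → r2=0xda
body[1] xor  r1, r3, r4 → r1=0xb2
body[2] sub  r3, r4, #15 → r3=0x18
body[3] sub  r5, r0, #59 → r5=0x99
epilogue: pop r3=0x95, sp=0x8d
epilogue: pop r2=0xa2, sp=0x8e
epilogue: pop r1=0xbc, sp=0x8f
r2 is callee-saved → restored

REG = 0xa2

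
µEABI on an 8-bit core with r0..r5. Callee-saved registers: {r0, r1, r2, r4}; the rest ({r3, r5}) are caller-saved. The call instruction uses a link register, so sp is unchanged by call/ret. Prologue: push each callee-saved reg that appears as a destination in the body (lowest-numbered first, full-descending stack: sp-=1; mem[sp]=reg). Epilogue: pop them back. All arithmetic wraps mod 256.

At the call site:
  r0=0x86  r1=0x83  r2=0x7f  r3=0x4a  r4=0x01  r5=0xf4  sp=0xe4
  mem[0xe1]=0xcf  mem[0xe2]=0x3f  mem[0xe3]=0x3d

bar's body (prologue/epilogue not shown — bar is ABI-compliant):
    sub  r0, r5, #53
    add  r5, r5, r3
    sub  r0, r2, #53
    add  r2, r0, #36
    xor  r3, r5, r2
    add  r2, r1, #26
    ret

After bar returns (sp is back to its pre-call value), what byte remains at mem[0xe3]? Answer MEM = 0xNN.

prologue: push r0 → mem[0xe3]=0x86, sp=0xe3
prologue: push r2 → mem[0xe2]=0x7f, sp=0xe2
body[0] sub  r0, r5, #53 → r0=0xbf
body[1] add  r5, r5, r3 → r5=0x3e
body[2] sub  r0, r2, #53 → r0=0x4a
body[3] add  r2, r0, #36 → r2=0x6e
body[4] xor  r3, r5, r2 → r3=0x50
body[5] add  r2, r1, #26 → r2=0x9d
epilogue: pop r2=0x7f, sp=0xe3
epilogue: pop r0=0x86, sp=0xe4
prologue pushed ['r0', 'r2'] at ['0xe3', '0xe2']

MEM = 0x86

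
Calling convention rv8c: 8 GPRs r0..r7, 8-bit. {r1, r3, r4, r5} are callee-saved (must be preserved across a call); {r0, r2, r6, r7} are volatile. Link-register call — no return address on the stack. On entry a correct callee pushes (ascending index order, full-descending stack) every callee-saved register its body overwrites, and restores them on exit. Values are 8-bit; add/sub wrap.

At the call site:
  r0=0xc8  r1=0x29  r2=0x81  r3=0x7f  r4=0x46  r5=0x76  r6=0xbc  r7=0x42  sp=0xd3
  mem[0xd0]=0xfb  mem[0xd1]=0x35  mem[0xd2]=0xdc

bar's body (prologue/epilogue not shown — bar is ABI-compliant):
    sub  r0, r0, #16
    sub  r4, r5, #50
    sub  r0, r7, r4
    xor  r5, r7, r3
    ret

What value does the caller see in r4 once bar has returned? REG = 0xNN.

prologue: push r4 → mem[0xd2]=0x46, sp=0xd2
prologue: push r5 → mem[0xd1]=0x76, sp=0xd1
body[0] sub  r0, r0, #16 → r0=0xb8
body[1] sub  r4, r5, #50 → r4=0x44
body[2] sub  r0, r7, r4 → r0=0xfe
body[3] xor  r5, r7, r3 → r5=0x3d
epilogue: pop r5=0x76, sp=0xd2
epilogue: pop r4=0x46, sp=0xd3
r4 is callee-saved → restored

REG = 0x46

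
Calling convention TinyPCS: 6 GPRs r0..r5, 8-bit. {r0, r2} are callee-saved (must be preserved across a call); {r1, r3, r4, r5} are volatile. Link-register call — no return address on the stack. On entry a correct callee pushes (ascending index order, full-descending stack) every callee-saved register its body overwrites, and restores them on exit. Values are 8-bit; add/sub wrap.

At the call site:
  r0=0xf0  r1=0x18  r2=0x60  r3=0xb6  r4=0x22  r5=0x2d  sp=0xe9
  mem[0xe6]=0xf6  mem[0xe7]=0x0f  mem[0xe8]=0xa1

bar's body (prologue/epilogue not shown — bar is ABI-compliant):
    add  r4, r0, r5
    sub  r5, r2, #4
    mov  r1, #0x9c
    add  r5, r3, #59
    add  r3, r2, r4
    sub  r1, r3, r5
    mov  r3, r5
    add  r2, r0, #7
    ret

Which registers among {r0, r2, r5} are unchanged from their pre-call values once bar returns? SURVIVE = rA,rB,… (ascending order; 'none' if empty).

prologue: push r2 → mem[0xe8]=0x60, sp=0xe8
body[0] add  r4, r0, r5 → r4=0x1d
body[1] sub  r5, r2, #4 → r5=0x5c
body[2] mov  r1, #0x9c → r1=0x9c
body[3] add  r5, r3, #59 → r5=0xf1
body[4] add  r3, r2, r4 → r3=0x7d
body[5] sub  r1, r3, r5 → r1=0x8c
body[6] mov  r3, r5 → r3=0xf1
body[7] add  r2, r0, #7 → r2=0xf7
epilogue: pop r2=0x60, sp=0xe9
r0: callee-saved, written=False
r2: callee-saved, written=True
r5: caller-saved, written=True

SURVIVE = r0,r2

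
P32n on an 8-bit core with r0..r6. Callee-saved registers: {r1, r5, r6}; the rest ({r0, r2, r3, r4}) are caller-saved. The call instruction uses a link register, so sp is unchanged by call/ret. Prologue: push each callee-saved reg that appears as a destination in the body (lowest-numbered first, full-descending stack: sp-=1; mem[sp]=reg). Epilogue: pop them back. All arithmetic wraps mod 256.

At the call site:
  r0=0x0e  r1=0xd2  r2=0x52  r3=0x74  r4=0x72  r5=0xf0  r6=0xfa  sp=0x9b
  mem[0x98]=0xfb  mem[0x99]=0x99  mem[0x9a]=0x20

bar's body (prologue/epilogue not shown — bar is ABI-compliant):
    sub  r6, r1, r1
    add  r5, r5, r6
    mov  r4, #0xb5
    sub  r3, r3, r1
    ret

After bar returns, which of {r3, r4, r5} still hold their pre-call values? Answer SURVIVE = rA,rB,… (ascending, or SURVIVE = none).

prologue: push r5 → mem[0x9a]=0xf0, sp=0x9a
prologue: push r6 → mem[0x99]=0xfa, sp=0x99
body[0] sub  r6, r1, r1 → r6=0x00
body[1] add  r5, r5, r6 → r5=0xf0
body[2] mov  r4, #0xb5 → r4=0xb5
body[3] sub  r3, r3, r1 → r3=0xa2
epilogue: pop r6=0xfa, sp=0x9a
epilogue: pop r5=0xf0, sp=0x9b
r3: caller-saved, written=True
r4: caller-saved, written=True
r5: callee-saved, written=True

SURVIVE = r5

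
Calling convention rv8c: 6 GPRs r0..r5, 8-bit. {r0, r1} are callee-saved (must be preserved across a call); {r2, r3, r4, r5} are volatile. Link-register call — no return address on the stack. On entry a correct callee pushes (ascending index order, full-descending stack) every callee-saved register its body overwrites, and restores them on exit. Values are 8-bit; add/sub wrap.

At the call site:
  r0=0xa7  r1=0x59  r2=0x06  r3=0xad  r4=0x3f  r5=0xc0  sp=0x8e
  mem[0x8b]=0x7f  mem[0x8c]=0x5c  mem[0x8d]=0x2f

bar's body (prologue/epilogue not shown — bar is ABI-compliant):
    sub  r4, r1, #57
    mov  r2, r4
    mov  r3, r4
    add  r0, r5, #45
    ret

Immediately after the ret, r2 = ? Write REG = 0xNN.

REG = 0x20

prologue: push r0 -> mem[0x8d]=0xa7, sp=0x8d
body[0] sub  r4, r1, #57 -> r4=0x20
body[1] mov  r2, r4 -> r2=0x20
body[2] mov  r3, r4 -> r3=0x20
body[3] add  r0, r5, #45 -> r0=0xed
epilogue: pop r0=0xa7, sp=0x8e
r2 is caller-saved -> body value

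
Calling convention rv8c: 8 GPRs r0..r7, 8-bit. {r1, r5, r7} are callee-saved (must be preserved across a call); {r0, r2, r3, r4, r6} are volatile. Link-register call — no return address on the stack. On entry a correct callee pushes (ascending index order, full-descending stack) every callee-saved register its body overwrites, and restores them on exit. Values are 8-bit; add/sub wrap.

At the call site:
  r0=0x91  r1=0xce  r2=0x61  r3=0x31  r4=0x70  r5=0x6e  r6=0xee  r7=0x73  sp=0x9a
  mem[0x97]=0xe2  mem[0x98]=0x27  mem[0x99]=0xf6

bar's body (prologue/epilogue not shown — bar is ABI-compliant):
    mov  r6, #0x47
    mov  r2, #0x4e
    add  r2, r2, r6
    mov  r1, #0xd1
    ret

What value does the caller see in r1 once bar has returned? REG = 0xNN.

prologue: push r1 → mem[0x99]=0xce, sp=0x99
body[0] mov  r6, #0x47 → r6=0x47
body[1] mov  r2, #0x4e → r2=0x4e
body[2] add  r2, r2, r6 → r2=0x95
body[3] mov  r1, #0xd1 → r1=0xd1
epilogue: pop r1=0xce, sp=0x9a
r1 is callee-saved → restored

REG = 0xce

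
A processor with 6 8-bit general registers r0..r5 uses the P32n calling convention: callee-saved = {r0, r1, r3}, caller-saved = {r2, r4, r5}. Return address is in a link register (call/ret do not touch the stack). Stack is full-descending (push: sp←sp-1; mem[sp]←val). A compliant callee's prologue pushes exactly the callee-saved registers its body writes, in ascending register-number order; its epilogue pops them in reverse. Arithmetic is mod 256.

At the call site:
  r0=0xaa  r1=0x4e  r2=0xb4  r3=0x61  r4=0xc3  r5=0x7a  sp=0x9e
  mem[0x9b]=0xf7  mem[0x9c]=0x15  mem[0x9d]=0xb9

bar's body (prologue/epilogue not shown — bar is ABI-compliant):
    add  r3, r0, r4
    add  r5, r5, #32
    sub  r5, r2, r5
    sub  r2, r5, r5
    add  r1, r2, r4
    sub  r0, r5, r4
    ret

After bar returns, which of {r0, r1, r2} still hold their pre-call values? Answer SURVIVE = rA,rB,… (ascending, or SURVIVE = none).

SURVIVE = r0,r1

prologue: push r0 → mem[0x9d]=0xaa, sp=0x9d
prologue: push r1 → mem[0x9c]=0x4e, sp=0x9c
prologue: push r3 → mem[0x9b]=0x61, sp=0x9b
body[0] add  r3, r0, r4 → r3=0x6d
body[1] add  r5, r5, #32 → r5=0x9a
body[2] sub  r5, r2, r5 → r5=0x1a
body[3] sub  r2, r5, r5 → r2=0x00
body[4] add  r1, r2, r4 → r1=0xc3
body[5] sub  r0, r5, r4 → r0=0x57
epilogue: pop r3=0x61, sp=0x9c
epilogue: pop r1=0x4e, sp=0x9d
epilogue: pop r0=0xaa, sp=0x9e
r0: callee-saved, written=True
r1: callee-saved, written=True
r2: caller-saved, written=True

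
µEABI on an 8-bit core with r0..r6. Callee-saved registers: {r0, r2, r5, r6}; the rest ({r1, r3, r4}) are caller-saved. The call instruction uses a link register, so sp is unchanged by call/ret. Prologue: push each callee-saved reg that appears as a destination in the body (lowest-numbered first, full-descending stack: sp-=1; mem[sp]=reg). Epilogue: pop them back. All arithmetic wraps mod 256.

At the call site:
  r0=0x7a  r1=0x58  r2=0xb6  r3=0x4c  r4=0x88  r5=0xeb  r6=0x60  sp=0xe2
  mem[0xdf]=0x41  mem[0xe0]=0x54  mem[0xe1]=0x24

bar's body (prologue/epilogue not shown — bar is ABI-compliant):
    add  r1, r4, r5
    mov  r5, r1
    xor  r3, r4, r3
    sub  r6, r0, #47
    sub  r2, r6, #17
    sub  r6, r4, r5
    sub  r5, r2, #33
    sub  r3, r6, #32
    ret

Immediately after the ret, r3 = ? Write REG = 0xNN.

REG = 0xf5

prologue: push r2 → mem[0xe1]=0xb6, sp=0xe1
prologue: push r5 → mem[0xe0]=0xeb, sp=0xe0
prologue: push r6 → mem[0xdf]=0x60, sp=0xdf
body[0] add  r1, r4, r5 → r1=0x73
body[1] mov  r5, r1 → r5=0x73
body[2] xor  r3, r4, r3 → r3=0xc4
body[3] sub  r6, r0, #47 → r6=0x4b
body[4] sub  r2, r6, #17 → r2=0x3a
body[5] sub  r6, r4, r5 → r6=0x15
body[6] sub  r5, r2, #33 → r5=0x19
body[7] sub  r3, r6, #32 → r3=0xf5
epilogue: pop r6=0x60, sp=0xe0
epilogue: pop r5=0xeb, sp=0xe1
epilogue: pop r2=0xb6, sp=0xe2
r3 is caller-saved → body value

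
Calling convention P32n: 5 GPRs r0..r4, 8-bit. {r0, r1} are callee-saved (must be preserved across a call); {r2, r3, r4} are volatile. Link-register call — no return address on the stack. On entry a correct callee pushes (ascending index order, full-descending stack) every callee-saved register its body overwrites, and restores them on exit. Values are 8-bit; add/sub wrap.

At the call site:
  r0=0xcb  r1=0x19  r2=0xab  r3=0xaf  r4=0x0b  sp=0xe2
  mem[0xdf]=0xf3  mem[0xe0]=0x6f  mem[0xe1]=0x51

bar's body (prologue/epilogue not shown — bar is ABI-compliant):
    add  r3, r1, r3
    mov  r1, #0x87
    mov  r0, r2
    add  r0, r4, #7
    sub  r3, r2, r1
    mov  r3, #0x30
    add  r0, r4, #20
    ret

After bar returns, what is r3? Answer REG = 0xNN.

prologue: push r0 -> mem[0xe1]=0xcb, sp=0xe1
prologue: push r1 -> mem[0xe0]=0x19, sp=0xe0
body[0] add  r3, r1, r3 -> r3=0xc8
body[1] mov  r1, #0x87 -> r1=0x87
body[2] mov  r0, r2 -> r0=0xab
body[3] add  r0, r4, #7 -> r0=0x12
body[4] sub  r3, r2, r1 -> r3=0x24
body[5] mov  r3, #0x30 -> r3=0x30
body[6] add  r0, r4, #20 -> r0=0x1f
epilogue: pop r1=0x19, sp=0xe1
epilogue: pop r0=0xcb, sp=0xe2
r3 is caller-saved -> body value

REG = 0x30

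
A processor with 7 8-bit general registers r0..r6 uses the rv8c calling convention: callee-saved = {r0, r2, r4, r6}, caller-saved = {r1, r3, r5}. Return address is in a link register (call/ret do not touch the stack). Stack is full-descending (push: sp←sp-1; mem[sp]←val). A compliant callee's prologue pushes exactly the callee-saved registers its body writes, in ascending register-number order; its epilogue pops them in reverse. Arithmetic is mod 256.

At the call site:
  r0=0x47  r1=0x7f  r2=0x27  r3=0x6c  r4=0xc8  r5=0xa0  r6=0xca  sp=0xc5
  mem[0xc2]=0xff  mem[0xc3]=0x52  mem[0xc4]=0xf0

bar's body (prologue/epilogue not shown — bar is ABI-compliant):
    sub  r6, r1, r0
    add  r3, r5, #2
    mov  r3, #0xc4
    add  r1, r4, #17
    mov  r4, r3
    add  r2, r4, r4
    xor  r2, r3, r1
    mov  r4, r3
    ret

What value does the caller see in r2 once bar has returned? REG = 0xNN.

REG = 0x27

prologue: push r2 → mem[0xc4]=0x27, sp=0xc4
prologue: push r4 → mem[0xc3]=0xc8, sp=0xc3
prologue: push r6 → mem[0xc2]=0xca, sp=0xc2
body[0] sub  r6, r1, r0 → r6=0x38
body[1] add  r3, r5, #2 → r3=0xa2
body[2] mov  r3, #0xc4 → r3=0xc4
body[3] add  r1, r4, #17 → r1=0xd9
body[4] mov  r4, r3 → r4=0xc4
body[5] add  r2, r4, r4 → r2=0x88
body[6] xor  r2, r3, r1 → r2=0x1d
body[7] mov  r4, r3 → r4=0xc4
epilogue: pop r6=0xca, sp=0xc3
epilogue: pop r4=0xc8, sp=0xc4
epilogue: pop r2=0x27, sp=0xc5
r2 is callee-saved → restored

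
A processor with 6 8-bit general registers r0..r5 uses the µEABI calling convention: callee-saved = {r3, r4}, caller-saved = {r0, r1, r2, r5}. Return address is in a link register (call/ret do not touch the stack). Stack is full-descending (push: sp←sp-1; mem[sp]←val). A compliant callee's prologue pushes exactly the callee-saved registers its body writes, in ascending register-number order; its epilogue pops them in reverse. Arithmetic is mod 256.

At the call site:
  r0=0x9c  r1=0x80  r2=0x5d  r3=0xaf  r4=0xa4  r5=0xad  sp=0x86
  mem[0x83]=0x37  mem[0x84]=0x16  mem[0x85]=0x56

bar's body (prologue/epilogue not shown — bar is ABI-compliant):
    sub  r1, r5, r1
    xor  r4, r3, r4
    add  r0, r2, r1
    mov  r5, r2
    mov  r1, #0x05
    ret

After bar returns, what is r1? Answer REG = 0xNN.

REG = 0x05

prologue: push r4 → mem[0x85]=0xa4, sp=0x85
body[0] sub  r1, r5, r1 → r1=0x2d
body[1] xor  r4, r3, r4 → r4=0x0b
body[2] add  r0, r2, r1 → r0=0x8a
body[3] mov  r5, r2 → r5=0x5d
body[4] mov  r1, #0x05 → r1=0x05
epilogue: pop r4=0xa4, sp=0x86
r1 is caller-saved → body value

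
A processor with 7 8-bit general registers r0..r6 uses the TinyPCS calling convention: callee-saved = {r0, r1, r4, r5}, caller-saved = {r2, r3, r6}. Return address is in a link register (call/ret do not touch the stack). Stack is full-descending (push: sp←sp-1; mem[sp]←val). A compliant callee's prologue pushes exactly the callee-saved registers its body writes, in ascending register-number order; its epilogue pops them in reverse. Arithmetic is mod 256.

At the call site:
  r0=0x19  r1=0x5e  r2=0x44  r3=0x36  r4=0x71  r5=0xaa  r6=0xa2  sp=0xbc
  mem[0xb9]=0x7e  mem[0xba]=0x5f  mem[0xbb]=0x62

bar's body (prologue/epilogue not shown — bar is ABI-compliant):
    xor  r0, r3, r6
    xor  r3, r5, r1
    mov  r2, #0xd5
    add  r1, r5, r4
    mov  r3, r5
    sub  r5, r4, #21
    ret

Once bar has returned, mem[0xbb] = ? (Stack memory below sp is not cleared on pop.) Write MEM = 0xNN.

prologue: push r0 → mem[0xbb]=0x19, sp=0xbb
prologue: push r1 → mem[0xba]=0x5e, sp=0xba
prologue: push r5 → mem[0xb9]=0xaa, sp=0xb9
body[0] xor  r0, r3, r6 → r0=0x94
body[1] xor  r3, r5, r1 → r3=0xf4
body[2] mov  r2, #0xd5 → r2=0xd5
body[3] add  r1, r5, r4 → r1=0x1b
body[4] mov  r3, r5 → r3=0xaa
body[5] sub  r5, r4, #21 → r5=0x5c
epilogue: pop r5=0xaa, sp=0xba
epilogue: pop r1=0x5e, sp=0xbb
epilogue: pop r0=0x19, sp=0xbc
prologue pushed ['r0', 'r1', 'r5'] at ['0xbb', '0xba', '0xb9']

MEM = 0x19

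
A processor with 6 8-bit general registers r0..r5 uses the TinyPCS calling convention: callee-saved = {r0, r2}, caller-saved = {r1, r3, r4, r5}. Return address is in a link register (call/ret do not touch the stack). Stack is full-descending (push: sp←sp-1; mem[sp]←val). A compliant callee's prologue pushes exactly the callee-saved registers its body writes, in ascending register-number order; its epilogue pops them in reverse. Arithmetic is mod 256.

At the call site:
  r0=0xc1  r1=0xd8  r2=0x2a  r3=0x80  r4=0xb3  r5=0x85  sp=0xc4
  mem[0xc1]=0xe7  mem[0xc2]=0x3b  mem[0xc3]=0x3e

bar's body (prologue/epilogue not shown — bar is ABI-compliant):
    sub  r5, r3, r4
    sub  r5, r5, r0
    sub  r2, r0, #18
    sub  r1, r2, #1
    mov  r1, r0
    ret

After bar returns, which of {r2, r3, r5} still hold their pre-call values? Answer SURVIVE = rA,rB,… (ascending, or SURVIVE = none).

SURVIVE = r2,r3

prologue: push r2 → mem[0xc3]=0x2a, sp=0xc3
body[0] sub  r5, r3, r4 → r5=0xcd
body[1] sub  r5, r5, r0 → r5=0x0c
body[2] sub  r2, r0, #18 → r2=0xaf
body[3] sub  r1, r2, #1 → r1=0xae
body[4] mov  r1, r0 → r1=0xc1
epilogue: pop r2=0x2a, sp=0xc4
r2: callee-saved, written=True
r3: caller-saved, written=False
r5: caller-saved, written=True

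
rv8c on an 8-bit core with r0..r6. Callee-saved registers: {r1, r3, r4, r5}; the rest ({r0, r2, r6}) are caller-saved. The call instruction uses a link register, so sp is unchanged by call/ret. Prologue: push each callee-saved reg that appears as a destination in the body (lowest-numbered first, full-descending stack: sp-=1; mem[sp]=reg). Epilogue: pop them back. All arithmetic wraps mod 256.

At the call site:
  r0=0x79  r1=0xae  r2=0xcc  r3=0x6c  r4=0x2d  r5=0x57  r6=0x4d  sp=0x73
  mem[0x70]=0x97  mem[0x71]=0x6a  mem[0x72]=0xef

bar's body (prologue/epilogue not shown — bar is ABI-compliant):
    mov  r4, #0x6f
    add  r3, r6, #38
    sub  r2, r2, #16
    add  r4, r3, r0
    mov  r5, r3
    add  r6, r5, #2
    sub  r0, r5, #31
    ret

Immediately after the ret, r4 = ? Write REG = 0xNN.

REG = 0x2d

prologue: push r3 → mem[0x72]=0x6c, sp=0x72
prologue: push r4 → mem[0x71]=0x2d, sp=0x71
prologue: push r5 → mem[0x70]=0x57, sp=0x70
body[0] mov  r4, #0x6f → r4=0x6f
body[1] add  r3, r6, #38 → r3=0x73
body[2] sub  r2, r2, #16 → r2=0xbc
body[3] add  r4, r3, r0 → r4=0xec
body[4] mov  r5, r3 → r5=0x73
body[5] add  r6, r5, #2 → r6=0x75
body[6] sub  r0, r5, #31 → r0=0x54
epilogue: pop r5=0x57, sp=0x71
epilogue: pop r4=0x2d, sp=0x72
epilogue: pop r3=0x6c, sp=0x73
r4 is callee-saved → restored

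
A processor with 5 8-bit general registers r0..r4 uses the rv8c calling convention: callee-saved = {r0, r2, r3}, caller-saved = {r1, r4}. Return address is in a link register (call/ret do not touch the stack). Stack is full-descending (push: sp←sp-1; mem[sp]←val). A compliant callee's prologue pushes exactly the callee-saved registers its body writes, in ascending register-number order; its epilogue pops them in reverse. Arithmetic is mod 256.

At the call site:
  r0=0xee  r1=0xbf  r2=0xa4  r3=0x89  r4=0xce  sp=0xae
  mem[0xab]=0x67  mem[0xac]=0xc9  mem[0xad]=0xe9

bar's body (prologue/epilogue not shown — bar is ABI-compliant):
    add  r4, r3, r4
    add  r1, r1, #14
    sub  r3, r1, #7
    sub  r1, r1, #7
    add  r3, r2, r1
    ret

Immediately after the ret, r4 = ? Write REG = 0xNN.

REG = 0x57

prologue: push r3 -> mem[0xad]=0x89, sp=0xad
body[0] add  r4, r3, r4 -> r4=0x57
body[1] add  r1, r1, #14 -> r1=0xcd
body[2] sub  r3, r1, #7 -> r3=0xc6
body[3] sub  r1, r1, #7 -> r1=0xc6
body[4] add  r3, r2, r1 -> r3=0x6a
epilogue: pop r3=0x89, sp=0xae
r4 is caller-saved -> body value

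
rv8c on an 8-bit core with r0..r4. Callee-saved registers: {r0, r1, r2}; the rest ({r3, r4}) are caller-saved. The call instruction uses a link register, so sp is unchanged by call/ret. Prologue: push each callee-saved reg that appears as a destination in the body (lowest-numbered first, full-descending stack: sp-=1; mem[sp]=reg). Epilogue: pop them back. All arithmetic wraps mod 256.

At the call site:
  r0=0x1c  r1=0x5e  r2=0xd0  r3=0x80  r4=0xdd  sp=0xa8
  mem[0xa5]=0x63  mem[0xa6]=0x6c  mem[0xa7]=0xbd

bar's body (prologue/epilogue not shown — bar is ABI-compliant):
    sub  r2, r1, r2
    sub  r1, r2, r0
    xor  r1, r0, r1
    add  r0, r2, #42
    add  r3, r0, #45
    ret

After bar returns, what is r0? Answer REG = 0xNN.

prologue: push r0 -> mem[0xa7]=0x1c, sp=0xa7
prologue: push r1 -> mem[0xa6]=0x5e, sp=0xa6
prologue: push r2 -> mem[0xa5]=0xd0, sp=0xa5
body[0] sub  r2, r1, r2 -> r2=0x8e
body[1] sub  r1, r2, r0 -> r1=0x72
body[2] xor  r1, r0, r1 -> r1=0x6e
body[3] add  r0, r2, #42 -> r0=0xb8
body[4] add  r3, r0, #45 -> r3=0xe5
epilogue: pop r2=0xd0, sp=0xa6
epilogue: pop r1=0x5e, sp=0xa7
epilogue: pop r0=0x1c, sp=0xa8
r0 is callee-saved -> restored

REG = 0x1c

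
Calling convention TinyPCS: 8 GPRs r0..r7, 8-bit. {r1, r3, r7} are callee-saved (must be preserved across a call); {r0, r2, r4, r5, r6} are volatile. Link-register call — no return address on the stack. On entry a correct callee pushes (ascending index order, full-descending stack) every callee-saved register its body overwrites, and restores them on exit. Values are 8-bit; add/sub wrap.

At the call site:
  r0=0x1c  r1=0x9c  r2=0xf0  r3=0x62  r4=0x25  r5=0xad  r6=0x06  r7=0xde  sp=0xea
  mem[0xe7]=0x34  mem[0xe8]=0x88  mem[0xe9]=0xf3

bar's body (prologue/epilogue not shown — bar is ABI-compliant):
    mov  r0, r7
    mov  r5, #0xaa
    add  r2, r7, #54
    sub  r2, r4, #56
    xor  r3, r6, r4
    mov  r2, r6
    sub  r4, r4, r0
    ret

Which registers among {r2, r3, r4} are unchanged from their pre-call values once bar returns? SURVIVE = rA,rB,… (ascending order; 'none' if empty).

prologue: push r3 -> mem[0xe9]=0x62, sp=0xe9
body[0] mov  r0, r7 -> r0=0xde
body[1] mov  r5, #0xaa -> r5=0xaa
body[2] add  r2, r7, #54 -> r2=0x14
body[3] sub  r2, r4, #56 -> r2=0xed
body[4] xor  r3, r6, r4 -> r3=0x23
body[5] mov  r2, r6 -> r2=0x06
body[6] sub  r4, r4, r0 -> r4=0x47
epilogue: pop r3=0x62, sp=0xea
r2: caller-saved, written=True
r3: callee-saved, written=True
r4: caller-saved, written=True

SURVIVE = r3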